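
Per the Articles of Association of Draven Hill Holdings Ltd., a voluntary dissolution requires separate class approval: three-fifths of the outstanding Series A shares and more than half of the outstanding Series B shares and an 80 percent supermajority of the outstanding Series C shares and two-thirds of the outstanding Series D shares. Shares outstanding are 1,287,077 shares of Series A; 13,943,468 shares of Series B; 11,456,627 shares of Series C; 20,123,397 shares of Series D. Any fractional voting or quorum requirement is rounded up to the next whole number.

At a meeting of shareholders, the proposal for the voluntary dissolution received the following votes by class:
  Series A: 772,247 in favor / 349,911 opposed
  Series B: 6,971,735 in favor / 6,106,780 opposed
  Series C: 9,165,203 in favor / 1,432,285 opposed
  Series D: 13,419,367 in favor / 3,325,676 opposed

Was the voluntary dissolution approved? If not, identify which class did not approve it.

Not approved — the Series C shares did not give the required vote.

Series A: 3/5 of 1287077 = 772246.20, rounded up to 772247; 772,247 required, 772,247 in favor — approved.
Series B: a majority of 13943468 is 6971735; 6,971,735 required, 6,971,735 in favor — approved.
Series C: 4/5 of 11456627 = 9165301.60, rounded up to 9165302; 9,165,302 required, 9,165,203 in favor — not approved.
Series D: 2/3 of 20123397 = 13415598; 13,415,598 required, 13,419,367 in favor — approved.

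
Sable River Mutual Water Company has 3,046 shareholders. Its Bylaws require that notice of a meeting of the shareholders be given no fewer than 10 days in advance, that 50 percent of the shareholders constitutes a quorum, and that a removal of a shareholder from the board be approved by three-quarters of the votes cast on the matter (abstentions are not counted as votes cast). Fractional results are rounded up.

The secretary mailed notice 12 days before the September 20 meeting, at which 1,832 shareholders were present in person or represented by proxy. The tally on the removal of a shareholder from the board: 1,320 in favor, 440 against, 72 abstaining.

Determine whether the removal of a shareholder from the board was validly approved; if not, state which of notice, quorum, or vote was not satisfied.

Notice: 12 days given; 10 required. Satisfied.
Quorum: 50% of 3,046 = 1,523; 1,832 present. Satisfied.
Vote: requires three-fourths of the votes cast (1,832 − 72 abstaining = 1,760); 3/4 of 1760 = 1320, so 1,320 needed; 1,320 in favor. Satisfied.

Valid — all requirements satisfied.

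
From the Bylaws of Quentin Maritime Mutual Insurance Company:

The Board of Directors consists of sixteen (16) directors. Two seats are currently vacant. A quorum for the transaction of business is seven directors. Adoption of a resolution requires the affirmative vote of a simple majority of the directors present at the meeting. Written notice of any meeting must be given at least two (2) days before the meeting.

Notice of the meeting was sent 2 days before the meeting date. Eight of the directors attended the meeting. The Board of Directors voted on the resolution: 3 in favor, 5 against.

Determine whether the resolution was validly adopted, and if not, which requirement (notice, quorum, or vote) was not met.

Invalid — vote requirement not satisfied.

Notice: 2 days given; 2 required (2 ≥ 2). Satisfied.
Quorum: 8 present; quorum is 7. Satisfied.
Vote: the resolution requires a majority of the directors present (8). A majority of 8 is 5, so 5 affirmative votes are needed; 3 voted in favor. Not satisfied.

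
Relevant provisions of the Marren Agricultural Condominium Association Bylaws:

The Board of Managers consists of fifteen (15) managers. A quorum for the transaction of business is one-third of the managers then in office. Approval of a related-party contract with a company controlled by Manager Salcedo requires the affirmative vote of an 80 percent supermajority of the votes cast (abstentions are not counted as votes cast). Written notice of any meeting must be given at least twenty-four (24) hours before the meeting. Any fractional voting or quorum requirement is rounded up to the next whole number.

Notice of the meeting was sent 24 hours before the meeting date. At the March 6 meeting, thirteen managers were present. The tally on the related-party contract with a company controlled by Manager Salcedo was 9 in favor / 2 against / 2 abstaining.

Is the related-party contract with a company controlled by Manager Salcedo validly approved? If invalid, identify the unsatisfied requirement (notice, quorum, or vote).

Valid — all requirements satisfied.

Notice: 24 hours given; 24 required (24 ≥ 24). Satisfied.
Quorum: 13 present; quorum is 5. Satisfied.
Vote: the related-party contract with a company controlled by Manager Salcedo requires four-fifths of the votes cast (13 present − 2 abstaining = 11). 4/5 of 11 = 8.80, rounded up to 9, so 9 affirmative votes are needed; 9 voted in favor. Satisfied.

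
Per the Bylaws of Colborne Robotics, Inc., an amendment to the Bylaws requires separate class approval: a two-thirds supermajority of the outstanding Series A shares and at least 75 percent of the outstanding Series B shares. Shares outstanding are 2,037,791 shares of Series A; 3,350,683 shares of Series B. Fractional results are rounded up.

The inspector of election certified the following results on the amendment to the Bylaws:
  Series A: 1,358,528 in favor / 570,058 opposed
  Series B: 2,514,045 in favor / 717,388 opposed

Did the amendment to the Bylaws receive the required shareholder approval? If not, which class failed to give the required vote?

Series A: 2/3 of 2037791 = 1358527.33, rounded up to 1358528; 1,358,528 required, 1,358,528 in favor — approved.
Series B: 3/4 of 3350683 = 2513012.25, rounded up to 2513013; 2,513,013 required, 2,514,045 in favor — approved.

Approved — every class gave the required vote.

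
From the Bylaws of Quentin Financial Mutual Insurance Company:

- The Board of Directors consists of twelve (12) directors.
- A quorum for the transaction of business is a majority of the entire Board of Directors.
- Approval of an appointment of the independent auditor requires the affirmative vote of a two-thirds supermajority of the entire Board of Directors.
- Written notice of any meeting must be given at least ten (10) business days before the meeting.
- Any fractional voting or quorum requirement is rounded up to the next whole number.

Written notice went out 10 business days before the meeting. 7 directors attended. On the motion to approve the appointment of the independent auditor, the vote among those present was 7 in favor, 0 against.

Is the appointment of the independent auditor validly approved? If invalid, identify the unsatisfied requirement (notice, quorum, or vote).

Invalid — vote requirement not satisfied.

Notice: 10 business days given; 10 required (10 ≥ 10). Satisfied.
Quorum: 7 present; quorum is 7. Satisfied.
Vote: the appointment of the independent auditor requires two-thirds of the entire Board of Directors (12). 2/3 of 12 = 8, so 8 affirmative votes are needed; 7 voted in favor. Not satisfied.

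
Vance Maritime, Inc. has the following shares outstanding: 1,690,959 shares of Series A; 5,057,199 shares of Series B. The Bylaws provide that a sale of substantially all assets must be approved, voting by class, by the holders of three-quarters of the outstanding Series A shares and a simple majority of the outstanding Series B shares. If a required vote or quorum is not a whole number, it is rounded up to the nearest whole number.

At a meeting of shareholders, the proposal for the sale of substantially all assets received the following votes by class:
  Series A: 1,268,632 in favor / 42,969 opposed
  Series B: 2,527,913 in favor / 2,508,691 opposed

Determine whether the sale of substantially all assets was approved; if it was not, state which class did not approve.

Not approved — the Series B shares did not give the required vote.

Series A: 3/4 of 1690959 = 1268219.25, rounded up to 1268220; 1,268,220 required, 1,268,632 in favor — approved.
Series B: a majority of 5057199 is 2528600; 2,528,600 required, 2,527,913 in favor — not approved.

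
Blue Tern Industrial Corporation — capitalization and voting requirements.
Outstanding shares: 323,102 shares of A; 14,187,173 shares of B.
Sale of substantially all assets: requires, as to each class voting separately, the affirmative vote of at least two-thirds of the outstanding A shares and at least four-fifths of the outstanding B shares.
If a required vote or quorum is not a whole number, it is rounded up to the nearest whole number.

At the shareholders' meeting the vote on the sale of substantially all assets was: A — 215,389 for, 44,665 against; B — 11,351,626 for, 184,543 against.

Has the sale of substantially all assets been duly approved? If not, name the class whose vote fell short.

A: 2/3 of 323102 = 215401.33, rounded up to 215402; 215,402 required, 215,389 in favor — not approved.
B: 4/5 of 14187173 = 11349738.40, rounded up to 11349739; 11,349,739 required, 11,351,626 in favor — approved.

Not approved — the A shares did not give the required vote.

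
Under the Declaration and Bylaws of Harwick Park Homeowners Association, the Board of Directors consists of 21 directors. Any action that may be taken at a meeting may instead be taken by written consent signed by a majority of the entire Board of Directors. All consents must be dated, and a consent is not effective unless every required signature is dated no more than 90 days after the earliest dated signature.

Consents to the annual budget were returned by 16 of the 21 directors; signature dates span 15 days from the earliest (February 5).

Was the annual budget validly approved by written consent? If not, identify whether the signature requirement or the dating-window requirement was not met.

Signatures required: a majority of 21 — a majority of 21 is 11, so 11 needed; 16 signed. Sufficient.
Dating window: the latest signature is 15 days after the earliest; the limit is 90 days. Within the window.

Effective — both the signature and dating-window requirements are satisfied.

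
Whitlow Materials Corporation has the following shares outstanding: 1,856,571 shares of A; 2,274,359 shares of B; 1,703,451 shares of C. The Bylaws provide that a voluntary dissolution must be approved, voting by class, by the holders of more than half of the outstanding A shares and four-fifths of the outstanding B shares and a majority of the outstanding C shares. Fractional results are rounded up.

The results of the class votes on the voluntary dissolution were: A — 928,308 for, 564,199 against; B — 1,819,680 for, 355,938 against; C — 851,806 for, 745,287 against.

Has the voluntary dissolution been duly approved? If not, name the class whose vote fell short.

Approved — every class gave the required vote.

A: a majority of 1856571 is 928286; 928,286 required, 928,308 in favor — approved.
B: 4/5 of 2274359 = 1819487.20, rounded up to 1819488; 1,819,488 required, 1,819,680 in favor — approved.
C: a majority of 1703451 is 851726; 851,726 required, 851,806 in favor — approved.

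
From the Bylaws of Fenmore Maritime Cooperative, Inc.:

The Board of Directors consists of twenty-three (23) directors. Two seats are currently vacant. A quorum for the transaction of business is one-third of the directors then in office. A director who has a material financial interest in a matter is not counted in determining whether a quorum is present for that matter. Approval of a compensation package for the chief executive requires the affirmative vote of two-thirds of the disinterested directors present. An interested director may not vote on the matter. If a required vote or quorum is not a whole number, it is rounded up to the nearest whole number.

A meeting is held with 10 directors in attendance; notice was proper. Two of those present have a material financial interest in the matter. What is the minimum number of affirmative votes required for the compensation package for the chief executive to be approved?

6

The compensation package for the chief executive requires two-thirds of the disinterested directors present (10 − 2 = 8).
2/3 of 8 = 5.33, rounded up to 6.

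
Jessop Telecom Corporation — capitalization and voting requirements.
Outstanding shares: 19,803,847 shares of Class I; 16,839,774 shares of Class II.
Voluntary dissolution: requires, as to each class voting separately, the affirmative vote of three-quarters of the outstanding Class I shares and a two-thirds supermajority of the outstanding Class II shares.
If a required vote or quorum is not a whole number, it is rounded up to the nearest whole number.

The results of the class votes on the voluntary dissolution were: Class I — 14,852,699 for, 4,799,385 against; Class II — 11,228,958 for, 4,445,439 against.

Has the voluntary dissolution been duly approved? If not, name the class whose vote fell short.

Class I: 3/4 of 19803847 = 14852885.25, rounded up to 14852886; 14,852,886 required, 14,852,699 in favor — not approved.
Class II: 2/3 of 16839774 = 11226516; 11,226,516 required, 11,228,958 in favor — approved.

Not approved — the Class I shares did not give the required vote.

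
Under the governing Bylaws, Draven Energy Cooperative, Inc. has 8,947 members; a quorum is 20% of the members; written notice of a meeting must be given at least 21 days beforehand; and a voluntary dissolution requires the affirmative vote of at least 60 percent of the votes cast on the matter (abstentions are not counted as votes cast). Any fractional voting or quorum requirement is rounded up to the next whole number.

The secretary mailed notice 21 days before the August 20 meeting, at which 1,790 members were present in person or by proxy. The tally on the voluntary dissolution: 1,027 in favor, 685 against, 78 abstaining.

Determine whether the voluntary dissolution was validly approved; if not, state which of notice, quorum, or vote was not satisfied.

Notice: 21 days given; 21 required. Satisfied.
Quorum: 20% of 8,947 = 1,789.40, rounded up to 1,790; 1,790 present. Satisfied.
Vote: requires three-fifths of the votes cast (1,790 − 78 abstaining = 1,712); 3/5 of 1712 = 1027.20, rounded up to 1028, so 1,028 needed; 1,027 in favor. Not satisfied.

Invalid — vote requirement not satisfied.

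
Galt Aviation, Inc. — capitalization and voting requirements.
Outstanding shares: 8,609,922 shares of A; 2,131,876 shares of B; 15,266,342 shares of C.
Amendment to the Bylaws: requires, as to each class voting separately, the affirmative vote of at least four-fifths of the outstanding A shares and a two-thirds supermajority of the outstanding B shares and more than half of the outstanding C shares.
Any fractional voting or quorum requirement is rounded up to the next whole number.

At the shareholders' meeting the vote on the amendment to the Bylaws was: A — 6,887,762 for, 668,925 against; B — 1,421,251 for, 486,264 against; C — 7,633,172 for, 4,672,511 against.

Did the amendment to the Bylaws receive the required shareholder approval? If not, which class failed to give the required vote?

A: 4/5 of 8609922 = 6887937.60, rounded up to 6887938; 6,887,938 required, 6,887,762 in favor — not approved.
B: 2/3 of 2131876 = 1421250.67, rounded up to 1421251; 1,421,251 required, 1,421,251 in favor — approved.
C: a majority of 15266342 is 7633172; 7,633,172 required, 7,633,172 in favor — approved.

Not approved — the A shares did not give the required vote.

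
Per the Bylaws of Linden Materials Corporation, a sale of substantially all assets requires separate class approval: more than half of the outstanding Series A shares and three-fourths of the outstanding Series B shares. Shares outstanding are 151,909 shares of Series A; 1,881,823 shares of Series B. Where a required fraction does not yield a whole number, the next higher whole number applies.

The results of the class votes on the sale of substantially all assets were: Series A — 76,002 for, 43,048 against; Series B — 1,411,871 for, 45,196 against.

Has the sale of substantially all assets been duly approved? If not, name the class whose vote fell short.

Series A: a majority of 151909 is 75955; 75,955 required, 76,002 in favor — approved.
Series B: 3/4 of 1881823 = 1411367.25, rounded up to 1411368; 1,411,368 required, 1,411,871 in favor — approved.

Approved — every class gave the required vote.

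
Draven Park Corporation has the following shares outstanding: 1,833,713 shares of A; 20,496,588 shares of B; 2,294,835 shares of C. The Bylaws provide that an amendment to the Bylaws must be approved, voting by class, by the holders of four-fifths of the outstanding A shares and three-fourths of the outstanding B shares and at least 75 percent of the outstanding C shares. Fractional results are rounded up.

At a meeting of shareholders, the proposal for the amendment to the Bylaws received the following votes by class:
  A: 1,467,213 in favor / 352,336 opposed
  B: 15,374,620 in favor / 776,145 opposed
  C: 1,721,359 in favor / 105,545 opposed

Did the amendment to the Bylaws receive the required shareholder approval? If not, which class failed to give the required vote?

Approved — every class gave the required vote.

A: 4/5 of 1833713 = 1466970.40, rounded up to 1466971; 1,466,971 required, 1,467,213 in favor — approved.
B: 3/4 of 20496588 = 15372441; 15,372,441 required, 15,374,620 in favor — approved.
C: 3/4 of 2294835 = 1721126.25, rounded up to 1721127; 1,721,127 required, 1,721,359 in favor — approved.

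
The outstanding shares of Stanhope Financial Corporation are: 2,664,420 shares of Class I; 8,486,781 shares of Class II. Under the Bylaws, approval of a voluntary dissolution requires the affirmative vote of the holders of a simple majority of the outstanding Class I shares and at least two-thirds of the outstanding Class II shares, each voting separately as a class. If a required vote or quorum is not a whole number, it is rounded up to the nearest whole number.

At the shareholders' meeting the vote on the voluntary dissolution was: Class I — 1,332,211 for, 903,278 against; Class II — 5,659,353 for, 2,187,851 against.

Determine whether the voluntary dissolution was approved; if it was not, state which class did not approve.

Class I: a majority of 2664420 is 1332211; 1,332,211 required, 1,332,211 in favor — approved.
Class II: 2/3 of 8486781 = 5657854; 5,657,854 required, 5,659,353 in favor — approved.

Approved — every class gave the required vote.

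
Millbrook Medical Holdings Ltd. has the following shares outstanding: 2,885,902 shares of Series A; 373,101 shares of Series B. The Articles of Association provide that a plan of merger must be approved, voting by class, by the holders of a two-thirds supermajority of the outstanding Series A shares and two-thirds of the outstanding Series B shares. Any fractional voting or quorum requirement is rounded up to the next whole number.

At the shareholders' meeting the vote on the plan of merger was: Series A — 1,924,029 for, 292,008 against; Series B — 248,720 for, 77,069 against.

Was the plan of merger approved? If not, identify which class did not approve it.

Series A: 2/3 of 2885902 = 1923934.67, rounded up to 1923935; 1,923,935 required, 1,924,029 in favor — approved.
Series B: 2/3 of 373101 = 248734; 248,734 required, 248,720 in favor — not approved.

Not approved — the Series B shares did not give the required vote.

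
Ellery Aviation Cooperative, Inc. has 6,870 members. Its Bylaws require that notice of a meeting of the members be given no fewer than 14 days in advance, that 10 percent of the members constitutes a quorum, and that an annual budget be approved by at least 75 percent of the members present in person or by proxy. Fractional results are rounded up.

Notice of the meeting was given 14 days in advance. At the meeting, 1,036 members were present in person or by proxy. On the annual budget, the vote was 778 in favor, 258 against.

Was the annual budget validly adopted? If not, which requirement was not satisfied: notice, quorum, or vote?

Valid — all requirements satisfied.

Notice: 14 days given; 14 required. Satisfied.
Quorum: 10% of 6,870 = 687; 1,036 present. Satisfied.
Vote: requires three-fourths of those present (1,036); 3/4 of 1036 = 777, so 777 needed; 778 in favor. Satisfied.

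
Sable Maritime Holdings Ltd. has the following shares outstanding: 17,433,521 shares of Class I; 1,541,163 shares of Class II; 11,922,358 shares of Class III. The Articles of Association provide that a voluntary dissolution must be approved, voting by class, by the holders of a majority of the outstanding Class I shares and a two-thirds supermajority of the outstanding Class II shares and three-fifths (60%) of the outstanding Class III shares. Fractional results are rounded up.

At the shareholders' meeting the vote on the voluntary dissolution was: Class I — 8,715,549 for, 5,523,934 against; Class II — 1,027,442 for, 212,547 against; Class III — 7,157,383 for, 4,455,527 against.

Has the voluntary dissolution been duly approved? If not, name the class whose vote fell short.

Not approved — the Class I shares did not give the required vote.

Class I: a majority of 17433521 is 8716761; 8,716,761 required, 8,715,549 in favor — not approved.
Class II: 2/3 of 1541163 = 1027442; 1,027,442 required, 1,027,442 in favor — approved.
Class III: 3/5 of 11922358 = 7153414.80, rounded up to 7153415; 7,153,415 required, 7,157,383 in favor — approved.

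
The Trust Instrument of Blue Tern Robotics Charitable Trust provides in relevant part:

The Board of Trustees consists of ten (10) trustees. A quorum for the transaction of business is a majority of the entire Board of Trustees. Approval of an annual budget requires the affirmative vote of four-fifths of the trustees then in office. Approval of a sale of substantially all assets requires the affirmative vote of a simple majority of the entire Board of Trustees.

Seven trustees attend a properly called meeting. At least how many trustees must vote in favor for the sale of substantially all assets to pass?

6

The sale of substantially all assets requires a majority of the entire Board of Trustees (10).
A majority of 10 is 6.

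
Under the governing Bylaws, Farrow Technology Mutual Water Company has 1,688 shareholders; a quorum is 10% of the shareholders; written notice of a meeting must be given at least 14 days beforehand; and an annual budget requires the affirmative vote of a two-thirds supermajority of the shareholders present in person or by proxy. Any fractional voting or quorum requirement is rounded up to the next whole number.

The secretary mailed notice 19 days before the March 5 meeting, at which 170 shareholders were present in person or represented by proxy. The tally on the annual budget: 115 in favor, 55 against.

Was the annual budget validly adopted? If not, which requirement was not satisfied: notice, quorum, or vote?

Notice: 19 days given; 14 required. Satisfied.
Quorum: 10% of 1,688 = 168.80, rounded up to 169; 170 present. Satisfied.
Vote: requires two-thirds of those present (170); 2/3 of 170 = 113.33, rounded up to 114, so 114 needed; 115 in favor. Satisfied.

Valid — all requirements satisfied.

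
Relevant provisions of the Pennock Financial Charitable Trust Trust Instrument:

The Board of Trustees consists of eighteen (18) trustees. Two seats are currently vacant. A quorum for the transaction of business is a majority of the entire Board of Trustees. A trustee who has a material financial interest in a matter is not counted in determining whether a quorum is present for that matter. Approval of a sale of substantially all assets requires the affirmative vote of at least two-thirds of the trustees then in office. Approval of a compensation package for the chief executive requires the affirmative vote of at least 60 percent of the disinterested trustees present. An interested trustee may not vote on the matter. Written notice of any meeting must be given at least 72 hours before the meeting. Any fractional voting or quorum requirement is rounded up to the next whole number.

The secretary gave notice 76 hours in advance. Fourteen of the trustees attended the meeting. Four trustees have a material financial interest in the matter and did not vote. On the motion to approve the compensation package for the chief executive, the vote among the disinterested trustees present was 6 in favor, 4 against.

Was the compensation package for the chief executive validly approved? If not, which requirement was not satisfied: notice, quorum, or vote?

Valid — all requirements satisfied.

Notice: 76 hours given; 72 required (76 ≥ 72). Satisfied.
Quorum: 14 present, but the 4 interested trustees do not count, leaving 10. Quorum is 10. Satisfied.
Vote: the compensation package for the chief executive requires three-fifths of the disinterested trustees present (14 − 4 = 10). 3/5 of 10 = 6, so 6 affirmative votes are needed; 6 voted in favor. Satisfied.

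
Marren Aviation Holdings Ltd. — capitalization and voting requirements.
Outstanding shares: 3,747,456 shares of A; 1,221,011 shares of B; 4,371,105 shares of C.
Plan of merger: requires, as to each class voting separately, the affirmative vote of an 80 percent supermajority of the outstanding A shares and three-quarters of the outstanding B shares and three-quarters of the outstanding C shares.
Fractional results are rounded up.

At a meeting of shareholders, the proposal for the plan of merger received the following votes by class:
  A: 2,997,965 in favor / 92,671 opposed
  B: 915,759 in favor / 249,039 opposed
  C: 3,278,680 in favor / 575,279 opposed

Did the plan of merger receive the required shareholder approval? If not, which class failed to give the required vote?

Approved — every class gave the required vote.

A: 4/5 of 3747456 = 2997964.80, rounded up to 2997965; 2,997,965 required, 2,997,965 in favor — approved.
B: 3/4 of 1221011 = 915758.25, rounded up to 915759; 915,759 required, 915,759 in favor — approved.
C: 3/4 of 4371105 = 3278328.75, rounded up to 3278329; 3,278,329 required, 3,278,680 in favor — approved.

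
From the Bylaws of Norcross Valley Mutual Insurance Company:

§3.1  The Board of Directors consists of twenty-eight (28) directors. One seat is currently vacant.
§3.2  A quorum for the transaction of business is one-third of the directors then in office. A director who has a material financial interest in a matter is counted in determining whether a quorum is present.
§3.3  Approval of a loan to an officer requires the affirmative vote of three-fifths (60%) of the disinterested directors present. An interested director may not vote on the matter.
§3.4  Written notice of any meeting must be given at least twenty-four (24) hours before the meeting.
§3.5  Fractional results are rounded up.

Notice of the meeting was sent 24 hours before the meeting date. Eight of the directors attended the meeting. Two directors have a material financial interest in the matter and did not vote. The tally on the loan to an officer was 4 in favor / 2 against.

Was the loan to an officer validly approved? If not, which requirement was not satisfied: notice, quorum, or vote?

Invalid — quorum requirement not satisfied.

Notice: 24 hours given; 24 required (24 ≥ 24). Satisfied.
Quorum: 8 present (interested directors count toward quorum); quorum is 9. Not satisfied.
Vote: the loan to an officer requires three-fifths of the disinterested directors present (8 − 2 = 6). 3/5 of 6 = 3.60, rounded up to 4, so 4 affirmative votes are needed; 4 voted in favor. Satisfied. (Moot — without a quorum no business can be validly transacted.)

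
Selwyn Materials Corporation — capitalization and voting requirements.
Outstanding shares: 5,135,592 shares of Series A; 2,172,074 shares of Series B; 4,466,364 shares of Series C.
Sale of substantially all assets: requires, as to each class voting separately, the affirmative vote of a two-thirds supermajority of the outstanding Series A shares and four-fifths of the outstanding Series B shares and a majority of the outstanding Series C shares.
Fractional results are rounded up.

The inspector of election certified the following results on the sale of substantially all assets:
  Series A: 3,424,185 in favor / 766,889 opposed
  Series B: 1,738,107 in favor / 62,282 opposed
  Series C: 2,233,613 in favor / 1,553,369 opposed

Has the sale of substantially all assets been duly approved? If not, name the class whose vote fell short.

Approved — every class gave the required vote.

Series A: 2/3 of 5135592 = 3423728; 3,423,728 required, 3,424,185 in favor — approved.
Series B: 4/5 of 2172074 = 1737659.20, rounded up to 1737660; 1,737,660 required, 1,738,107 in favor — approved.
Series C: a majority of 4466364 is 2233183; 2,233,183 required, 2,233,613 in favor — approved.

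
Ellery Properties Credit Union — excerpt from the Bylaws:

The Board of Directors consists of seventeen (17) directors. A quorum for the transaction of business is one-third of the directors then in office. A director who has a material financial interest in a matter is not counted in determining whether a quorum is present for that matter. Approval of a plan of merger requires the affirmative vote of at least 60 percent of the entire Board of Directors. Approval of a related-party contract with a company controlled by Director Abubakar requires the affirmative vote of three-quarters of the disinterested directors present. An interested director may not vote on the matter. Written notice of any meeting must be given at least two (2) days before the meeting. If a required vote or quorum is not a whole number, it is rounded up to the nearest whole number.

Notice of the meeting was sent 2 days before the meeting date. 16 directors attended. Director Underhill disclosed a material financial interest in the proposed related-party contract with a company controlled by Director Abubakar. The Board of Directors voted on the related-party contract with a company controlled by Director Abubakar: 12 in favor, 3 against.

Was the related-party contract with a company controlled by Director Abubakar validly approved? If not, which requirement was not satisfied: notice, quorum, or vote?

Notice: 2 days given; 2 required (2 ≥ 2). Satisfied.
Quorum: 16 present, but the 1 interested director does not count, leaving 15. Quorum is 6. Satisfied.
Vote: the related-party contract with a company controlled by Director Abubakar requires three-fourths of the disinterested directors present (16 − 1 = 15). 3/4 of 15 = 11.25, rounded up to 12, so 12 affirmative votes are needed; 12 voted in favor. Satisfied.

Valid — all requirements satisfied.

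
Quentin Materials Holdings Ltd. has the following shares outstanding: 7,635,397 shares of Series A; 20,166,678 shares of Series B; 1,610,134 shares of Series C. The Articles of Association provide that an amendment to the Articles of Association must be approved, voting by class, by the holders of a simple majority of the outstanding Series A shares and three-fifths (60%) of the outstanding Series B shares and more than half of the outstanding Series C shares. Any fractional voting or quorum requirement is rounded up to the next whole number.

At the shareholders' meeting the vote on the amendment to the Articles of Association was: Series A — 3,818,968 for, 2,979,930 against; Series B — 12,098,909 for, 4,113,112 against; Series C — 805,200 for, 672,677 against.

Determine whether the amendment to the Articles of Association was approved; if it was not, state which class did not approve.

Not approved — the Series B shares did not give the required vote.

Series A: a majority of 7635397 is 3817699; 3,817,699 required, 3,818,968 in favor — approved.
Series B: 3/5 of 20166678 = 12100006.80, rounded up to 12100007; 12,100,007 required, 12,098,909 in favor — not approved.
Series C: a majority of 1610134 is 805068; 805,068 required, 805,200 in favor — approved.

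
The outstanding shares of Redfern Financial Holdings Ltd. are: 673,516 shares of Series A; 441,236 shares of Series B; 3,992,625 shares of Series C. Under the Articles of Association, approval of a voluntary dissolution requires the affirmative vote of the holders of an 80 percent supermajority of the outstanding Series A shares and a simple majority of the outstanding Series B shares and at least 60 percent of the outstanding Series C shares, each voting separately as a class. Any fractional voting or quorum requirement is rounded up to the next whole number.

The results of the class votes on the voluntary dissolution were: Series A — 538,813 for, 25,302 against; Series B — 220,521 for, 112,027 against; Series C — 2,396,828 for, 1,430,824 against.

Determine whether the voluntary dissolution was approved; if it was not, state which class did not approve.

Not approved — the Series B shares did not give the required vote.

Series A: 4/5 of 673516 = 538812.80, rounded up to 538813; 538,813 required, 538,813 in favor — approved.
Series B: a majority of 441236 is 220619; 220,619 required, 220,521 in favor — not approved.
Series C: 3/5 of 3992625 = 2395575; 2,395,575 required, 2,396,828 in favor — approved.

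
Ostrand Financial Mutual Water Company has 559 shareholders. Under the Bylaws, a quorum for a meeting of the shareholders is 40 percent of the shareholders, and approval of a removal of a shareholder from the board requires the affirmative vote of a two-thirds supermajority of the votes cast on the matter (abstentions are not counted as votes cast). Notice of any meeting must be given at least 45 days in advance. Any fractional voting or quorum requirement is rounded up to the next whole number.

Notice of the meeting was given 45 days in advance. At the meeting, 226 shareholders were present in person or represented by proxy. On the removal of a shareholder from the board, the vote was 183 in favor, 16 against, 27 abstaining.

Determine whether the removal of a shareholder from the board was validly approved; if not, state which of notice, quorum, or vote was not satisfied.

Valid — all requirements satisfied.

Notice: 45 days given; 45 required. Satisfied.
Quorum: 40% of 559 = 223.60, rounded up to 224; 226 present. Satisfied.
Vote: requires two-thirds of the votes cast (226 − 27 abstaining = 199); 2/3 of 199 = 132.67, rounded up to 133, so 133 needed; 183 in favor. Satisfied.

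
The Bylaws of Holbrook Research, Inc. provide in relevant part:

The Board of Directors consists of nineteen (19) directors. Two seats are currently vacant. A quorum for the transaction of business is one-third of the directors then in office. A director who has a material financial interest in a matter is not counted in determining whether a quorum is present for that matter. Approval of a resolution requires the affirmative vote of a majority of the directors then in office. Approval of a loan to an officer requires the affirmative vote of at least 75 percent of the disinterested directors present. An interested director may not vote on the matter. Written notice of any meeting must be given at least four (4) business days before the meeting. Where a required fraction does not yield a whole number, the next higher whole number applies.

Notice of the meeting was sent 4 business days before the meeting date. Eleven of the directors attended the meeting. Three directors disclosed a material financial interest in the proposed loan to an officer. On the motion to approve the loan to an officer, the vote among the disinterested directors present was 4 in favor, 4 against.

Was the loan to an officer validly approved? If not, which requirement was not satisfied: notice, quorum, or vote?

Notice: 4 business days given; 4 required (4 ≥ 4). Satisfied.
Quorum: 11 present, but the 3 interested directors do not count, leaving 8. Quorum is 6. Satisfied.
Vote: the loan to an officer requires three-fourths of the disinterested directors present (11 − 3 = 8). 3/4 of 8 = 6, so 6 affirmative votes are needed; 4 voted in favor. Not satisfied.

Invalid — vote requirement not satisfied.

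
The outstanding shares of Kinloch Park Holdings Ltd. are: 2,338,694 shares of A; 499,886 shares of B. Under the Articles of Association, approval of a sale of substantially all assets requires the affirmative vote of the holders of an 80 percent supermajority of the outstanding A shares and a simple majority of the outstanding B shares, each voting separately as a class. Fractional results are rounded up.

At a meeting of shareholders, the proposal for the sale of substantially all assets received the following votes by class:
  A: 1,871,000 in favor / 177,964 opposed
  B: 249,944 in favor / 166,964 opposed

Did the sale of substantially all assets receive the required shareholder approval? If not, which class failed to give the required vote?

A: 4/5 of 2338694 = 1870955.20, rounded up to 1870956; 1,870,956 required, 1,871,000 in favor — approved.
B: a majority of 499886 is 249944; 249,944 required, 249,944 in favor — approved.

Approved — every class gave the required vote.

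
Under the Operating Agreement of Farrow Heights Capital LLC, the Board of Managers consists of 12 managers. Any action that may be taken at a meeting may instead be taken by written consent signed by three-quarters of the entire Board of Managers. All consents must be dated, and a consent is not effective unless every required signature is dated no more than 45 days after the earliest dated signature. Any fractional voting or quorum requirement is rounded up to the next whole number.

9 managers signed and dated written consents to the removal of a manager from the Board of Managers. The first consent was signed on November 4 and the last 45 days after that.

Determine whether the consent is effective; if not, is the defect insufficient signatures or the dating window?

Signatures required: three-quarters of 12 — 3/4 of 12 = 9, so 9 needed; 9 signed. Sufficient.
Dating window: the latest signature is 45 days after the earliest; the limit is 45 days. Within the window.

Effective — both the signature and dating-window requirements are satisfied.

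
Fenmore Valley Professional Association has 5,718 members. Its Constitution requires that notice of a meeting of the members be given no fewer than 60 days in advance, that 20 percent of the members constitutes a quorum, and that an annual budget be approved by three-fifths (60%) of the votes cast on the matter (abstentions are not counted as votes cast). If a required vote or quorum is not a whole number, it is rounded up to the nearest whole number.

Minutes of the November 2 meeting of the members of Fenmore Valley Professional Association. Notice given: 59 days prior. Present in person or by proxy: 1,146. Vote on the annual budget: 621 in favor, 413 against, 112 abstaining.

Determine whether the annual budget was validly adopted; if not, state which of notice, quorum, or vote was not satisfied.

Invalid — notice requirement not satisfied.

Notice: 59 days given; 60 required. Not satisfied.
Quorum: 20% of 5,718 = 1,143.60, rounded up to 1,144; 1,146 present. Satisfied.
Vote: requires three-fifths of the votes cast (1,146 − 112 abstaining = 1,034); 3/5 of 1034 = 620.40, rounded up to 621, so 621 needed; 621 in favor. Satisfied.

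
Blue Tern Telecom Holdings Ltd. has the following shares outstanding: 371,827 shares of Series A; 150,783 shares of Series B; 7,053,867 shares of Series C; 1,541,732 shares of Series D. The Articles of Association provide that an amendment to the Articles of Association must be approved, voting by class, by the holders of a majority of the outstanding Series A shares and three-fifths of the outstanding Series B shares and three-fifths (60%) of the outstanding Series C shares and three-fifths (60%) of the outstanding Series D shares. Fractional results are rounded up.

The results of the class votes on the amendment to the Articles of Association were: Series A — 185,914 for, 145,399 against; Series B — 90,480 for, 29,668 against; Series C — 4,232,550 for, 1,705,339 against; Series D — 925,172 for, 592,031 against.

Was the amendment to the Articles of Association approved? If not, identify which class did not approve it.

Series A: a majority of 371827 is 185914; 185,914 required, 185,914 in favor — approved.
Series B: 3/5 of 150783 = 90469.80, rounded up to 90470; 90,470 required, 90,480 in favor — approved.
Series C: 3/5 of 7053867 = 4232320.20, rounded up to 4232321; 4,232,321 required, 4,232,550 in favor — approved.
Series D: 3/5 of 1541732 = 925039.20, rounded up to 925040; 925,040 required, 925,172 in favor — approved.

Approved — every class gave the required vote.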